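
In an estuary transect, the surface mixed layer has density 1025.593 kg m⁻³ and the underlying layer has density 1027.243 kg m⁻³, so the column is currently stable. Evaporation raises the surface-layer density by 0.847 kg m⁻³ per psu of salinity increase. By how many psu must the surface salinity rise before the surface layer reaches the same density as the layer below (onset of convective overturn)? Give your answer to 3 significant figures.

Density deficit of the surface layer: 1027.243 − 1025.593 = 1.65 kg m⁻³.
Required change = 1.65 / 0.847 = 1.95 psu.

1.95 psu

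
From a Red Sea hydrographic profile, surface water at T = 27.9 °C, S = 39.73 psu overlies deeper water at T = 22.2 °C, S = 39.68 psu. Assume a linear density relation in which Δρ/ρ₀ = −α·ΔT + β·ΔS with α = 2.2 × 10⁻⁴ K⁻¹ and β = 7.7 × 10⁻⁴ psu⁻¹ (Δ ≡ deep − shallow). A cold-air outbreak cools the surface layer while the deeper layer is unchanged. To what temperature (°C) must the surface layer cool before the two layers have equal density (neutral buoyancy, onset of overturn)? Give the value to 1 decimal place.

22.4 °C

Neutral buoyancy requires Δρ = 0, i.e. −α(T_deep − T_surf′) + β(S_deep − S_surf) = 0.
T_surf′ = T_deep − (β/α)·ΔS = 22.2 − (7.7 × 10⁻⁴/2.2 × 10⁻⁴)·(-0.05) = 22.375 °C.
Cooling required: 27.9 − (22.375) = 5.525 °C.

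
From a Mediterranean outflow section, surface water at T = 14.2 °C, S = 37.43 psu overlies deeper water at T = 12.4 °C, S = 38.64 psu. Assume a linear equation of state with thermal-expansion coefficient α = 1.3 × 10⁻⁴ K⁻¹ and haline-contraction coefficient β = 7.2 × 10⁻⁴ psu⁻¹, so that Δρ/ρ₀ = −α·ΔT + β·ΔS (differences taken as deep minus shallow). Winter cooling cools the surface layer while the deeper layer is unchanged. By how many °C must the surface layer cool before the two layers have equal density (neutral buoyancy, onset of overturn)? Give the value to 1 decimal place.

Neutral buoyancy requires Δρ = 0, i.e. −α(T_deep − T_surf′) + β(S_deep − S_surf) = 0.
T_surf′ = T_deep − (β/α)·ΔS = 12.4 − (7.2 × 10⁻⁴/1.3 × 10⁻⁴)·(+1.21) = 5.698 °C.
Cooling required: 14.2 − (5.698) = 8.502 °C.

8.5 °C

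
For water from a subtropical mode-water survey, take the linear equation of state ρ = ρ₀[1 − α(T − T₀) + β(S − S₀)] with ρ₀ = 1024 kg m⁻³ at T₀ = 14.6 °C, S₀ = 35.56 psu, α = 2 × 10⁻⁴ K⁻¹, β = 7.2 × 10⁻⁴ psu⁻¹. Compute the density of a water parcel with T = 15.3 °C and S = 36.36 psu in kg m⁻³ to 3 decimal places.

1024.446 kg m⁻³

T − T₀ = +0.7 K, S − S₀ = +0.80 psu.
Bracket = 1 − α·(+0.7) + β·(+0.80) = 1 + (4.36 × 10⁻⁴) = 1.0004360.
ρ = 1024 × 1.0004360 = 1024.446 kg m⁻³.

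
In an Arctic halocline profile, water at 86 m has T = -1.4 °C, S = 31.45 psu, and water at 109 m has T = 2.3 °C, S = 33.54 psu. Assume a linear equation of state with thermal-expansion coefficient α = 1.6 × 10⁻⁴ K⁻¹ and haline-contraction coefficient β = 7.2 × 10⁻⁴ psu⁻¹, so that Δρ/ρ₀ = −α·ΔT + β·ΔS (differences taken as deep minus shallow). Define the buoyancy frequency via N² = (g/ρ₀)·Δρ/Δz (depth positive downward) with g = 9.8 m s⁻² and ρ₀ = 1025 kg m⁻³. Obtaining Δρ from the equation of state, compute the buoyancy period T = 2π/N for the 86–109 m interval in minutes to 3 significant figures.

5.31 min

ΔT = +3.7 K, ΔS = +2.09 psu (deep − shallow).
Δρ/ρ₀ = −αΔT + βΔS = -5.92 × 10⁻⁴ + 1.5048 × 10⁻³ = 9.128 × 10⁻⁴, so Δρ ≈ 0.9356 kg m⁻³.
N² = (g/ρ₀)·Δρ/Δz = g·(Δρ/ρ₀)/Δz = 9.8 × 9.128 × 10⁻⁴ / 23 = 3.8893 × 10⁻⁴ s⁻².
N = √(3.8893 × 10⁻⁴) = 0.019721 rad s⁻¹ → T = 2π/N = 318.60 s = 5.3100 min ≈ 5.31 min.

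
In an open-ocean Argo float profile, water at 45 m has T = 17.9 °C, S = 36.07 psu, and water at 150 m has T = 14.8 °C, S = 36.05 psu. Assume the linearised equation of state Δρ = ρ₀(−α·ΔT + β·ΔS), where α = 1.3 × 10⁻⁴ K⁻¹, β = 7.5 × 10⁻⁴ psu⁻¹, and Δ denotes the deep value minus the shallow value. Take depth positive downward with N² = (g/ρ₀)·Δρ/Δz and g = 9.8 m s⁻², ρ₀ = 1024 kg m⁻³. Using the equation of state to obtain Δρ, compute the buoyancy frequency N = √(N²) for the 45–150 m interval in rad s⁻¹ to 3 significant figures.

6.02 × 10⁻³ rad s⁻¹

ΔT = -3.1 K, ΔS = -0.02 psu (deep − shallow).
Δρ/ρ₀ = −αΔT + βΔS = 4.03 × 10⁻⁴ − 1.50 × 10⁻⁵ = 3.88 × 10⁻⁴, so Δρ ≈ 0.3973 kg m⁻³.
N² = (g/ρ₀)·Δρ/Δz = g·(Δρ/ρ₀)/Δz = 9.8 × 3.88 × 10⁻⁴ / 105 = 3.6213 × 10⁻⁵ s⁻².
N = √(3.6213 × 10⁻⁵) = 6.0177 × 10⁻³ rad s⁻¹ ≈ 6.02 × 10⁻³ rad s⁻¹.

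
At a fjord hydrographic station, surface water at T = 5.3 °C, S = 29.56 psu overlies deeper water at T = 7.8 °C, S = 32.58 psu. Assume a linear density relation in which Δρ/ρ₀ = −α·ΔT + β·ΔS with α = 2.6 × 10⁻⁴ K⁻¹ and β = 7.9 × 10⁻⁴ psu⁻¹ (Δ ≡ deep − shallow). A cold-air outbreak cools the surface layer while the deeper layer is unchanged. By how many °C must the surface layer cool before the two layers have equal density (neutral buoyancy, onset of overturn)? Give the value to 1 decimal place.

Neutral buoyancy requires Δρ = 0, i.e. −α(T_deep − T_surf′) + β(S_deep − S_surf) = 0.
T_surf′ = T_deep − (β/α)·ΔS = 7.8 − (7.9 × 10⁻⁴/2.6 × 10⁻⁴)·(+3.02) = -1.376 °C.
Cooling required: 5.3 − (-1.376) = 6.676 °C.

6.7 °C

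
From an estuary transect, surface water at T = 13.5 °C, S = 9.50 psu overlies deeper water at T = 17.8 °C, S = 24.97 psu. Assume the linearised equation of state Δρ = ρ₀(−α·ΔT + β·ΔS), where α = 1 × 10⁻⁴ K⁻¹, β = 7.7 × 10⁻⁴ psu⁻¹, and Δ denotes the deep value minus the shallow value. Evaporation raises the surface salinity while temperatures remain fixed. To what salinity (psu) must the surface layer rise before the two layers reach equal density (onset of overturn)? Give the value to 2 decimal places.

24.41 psu

Neutral buoyancy requires −α(T_deep − T_surf) + β(S_deep − S_surf′) = 0.
S_surf′ = S_deep − (α/β)·ΔT = 24.97 − (1 × 10⁻⁴/7.7 × 10⁻⁴)·(+4.3) = 24.4116 psu.
Increase required: 24.4116 − 9.50 = 14.9116 psu.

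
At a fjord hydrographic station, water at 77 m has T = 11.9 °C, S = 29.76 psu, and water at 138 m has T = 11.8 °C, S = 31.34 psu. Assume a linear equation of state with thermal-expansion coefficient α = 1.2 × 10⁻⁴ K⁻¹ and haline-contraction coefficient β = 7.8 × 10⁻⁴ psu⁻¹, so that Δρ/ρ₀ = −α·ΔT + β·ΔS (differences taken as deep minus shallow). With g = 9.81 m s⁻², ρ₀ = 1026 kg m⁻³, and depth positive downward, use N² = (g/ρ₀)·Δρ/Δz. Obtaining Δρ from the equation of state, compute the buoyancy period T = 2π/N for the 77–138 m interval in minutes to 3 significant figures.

ΔT = -0.1 K, ΔS = +1.58 psu (deep − shallow).
Δρ/ρ₀ = −αΔT + βΔS = 1.20 × 10⁻⁵ + 1.2324 × 10⁻³ = 1.2444 × 10⁻³, so Δρ ≈ 1.277 kg m⁻³.
N² = (g/ρ₀)·Δρ/Δz = g·(Δρ/ρ₀)/Δz = 9.81 × 1.2444 × 10⁻³ / 61 = 2.0012 × 10⁻⁴ s⁻².
N = √(2.0012 × 10⁻⁴) = 0.014146 rad s⁻¹ → T = 2π/N = 444.17 s = 7.4028 min ≈ 7.40 min.

7.40 min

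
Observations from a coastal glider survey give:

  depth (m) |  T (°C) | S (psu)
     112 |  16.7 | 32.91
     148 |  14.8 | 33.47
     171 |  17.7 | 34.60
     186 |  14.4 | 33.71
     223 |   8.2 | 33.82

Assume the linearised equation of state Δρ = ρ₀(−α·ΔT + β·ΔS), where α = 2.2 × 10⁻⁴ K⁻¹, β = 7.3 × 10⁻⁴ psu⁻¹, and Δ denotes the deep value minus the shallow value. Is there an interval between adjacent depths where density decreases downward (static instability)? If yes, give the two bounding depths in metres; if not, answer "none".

none

Evaluate Δρ/ρ₀ = −αΔT + βΔS across each adjacent pair:
  112–148 m: −αΔT+βΔS = −(2.2 × 10⁻⁴)(-1.9)+(7.3 × 10⁻⁴)(+0.56) = 8.3 × 10⁻⁴ → stable
  148–171 m: −αΔT+βΔS = −(2.2 × 10⁻⁴)(+2.9)+(7.3 × 10⁻⁴)(+1.13) = 1.9 × 10⁻⁴ → stable
  171–186 m: −αΔT+βΔS = −(2.2 × 10⁻⁴)(-3.3)+(7.3 × 10⁻⁴)(-0.89) = 7.6 × 10⁻⁵ → stable
  186–223 m: −αΔT+βΔS = −(2.2 × 10⁻⁴)(-6.2)+(7.3 × 10⁻⁴)(+0.11) = 1.4 × 10⁻³ → stable
Every interval has Δρ > 0: the column is stably stratified throughout.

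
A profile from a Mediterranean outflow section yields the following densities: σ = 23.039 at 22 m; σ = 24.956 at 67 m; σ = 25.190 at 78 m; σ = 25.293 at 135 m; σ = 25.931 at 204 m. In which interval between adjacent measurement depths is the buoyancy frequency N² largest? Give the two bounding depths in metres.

Compute the density gradient over each adjacent pair:
  22–67 m: Δρ/Δz = 1.917/45 = 0.043 kg m⁻⁴
  67–78 m: Δρ/Δz = 0.234/11 = 0.021 kg m⁻⁴
  78–135 m: Δρ/Δz = 0.103/57 = 1.8 × 10⁻³ kg m⁻⁴
  135–204 m: Δρ/Δz = 0.638/69 = 9.2 × 10⁻³ kg m⁻⁴
The largest gradient is in the 22–67 m interval — the pycnocline.

22–67 m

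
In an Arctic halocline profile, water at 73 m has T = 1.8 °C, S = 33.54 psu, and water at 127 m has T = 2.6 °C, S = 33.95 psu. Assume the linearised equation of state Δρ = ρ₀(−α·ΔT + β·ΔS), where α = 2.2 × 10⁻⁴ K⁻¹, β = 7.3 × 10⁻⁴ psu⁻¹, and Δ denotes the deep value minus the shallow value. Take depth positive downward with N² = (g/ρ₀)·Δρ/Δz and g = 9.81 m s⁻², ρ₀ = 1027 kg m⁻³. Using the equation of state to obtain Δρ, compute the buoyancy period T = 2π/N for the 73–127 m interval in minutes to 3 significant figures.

22.1 min

ΔT = +0.8 K, ΔS = +0.41 psu (deep − shallow).
Δρ/ρ₀ = −αΔT + βΔS = -1.76 × 10⁻⁴ + 2.993 × 10⁻⁴ = 1.233 × 10⁻⁴, so Δρ ≈ 0.1266 kg m⁻³.
N² = (g/ρ₀)·Δρ/Δz = g·(Δρ/ρ₀)/Δz = 9.81 × 1.233 × 10⁻⁴ / 54 = 2.2399 × 10⁻⁵ s⁻².
N = √(2.2399 × 10⁻⁵) = 4.7328 × 10⁻³ rad s⁻¹ → T = 2π/N = 1.3276 × 10³ s = 22.127 min ≈ 22.1 min.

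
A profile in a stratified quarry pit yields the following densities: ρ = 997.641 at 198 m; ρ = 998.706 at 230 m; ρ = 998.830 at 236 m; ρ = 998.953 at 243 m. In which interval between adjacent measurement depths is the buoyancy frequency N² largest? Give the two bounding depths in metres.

Compute the density gradient over each adjacent pair:
  198–230 m: Δρ/Δz = 1.065/32 = 0.033 kg m⁻⁴
  230–236 m: Δρ/Δz = 0.124/6 = 0.021 kg m⁻⁴
  236–243 m: Δρ/Δz = 0.123/7 = 0.018 kg m⁻⁴
The largest gradient is in the 198–230 m interval — the pycnocline.

198–230 m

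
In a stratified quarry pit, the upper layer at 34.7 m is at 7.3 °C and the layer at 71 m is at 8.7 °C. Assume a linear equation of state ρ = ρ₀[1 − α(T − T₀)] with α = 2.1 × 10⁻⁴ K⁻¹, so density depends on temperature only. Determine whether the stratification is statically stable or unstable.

ΔT = 8.7 − 7.3 = +1.4 K, so Δρ/ρ₀ = −αΔT = -2.94 × 10⁻⁴.
Δρ/ρ₀ < 0, so Δρ < 0: deeper water is lighter → statically unstable; the column would overturn.

unstable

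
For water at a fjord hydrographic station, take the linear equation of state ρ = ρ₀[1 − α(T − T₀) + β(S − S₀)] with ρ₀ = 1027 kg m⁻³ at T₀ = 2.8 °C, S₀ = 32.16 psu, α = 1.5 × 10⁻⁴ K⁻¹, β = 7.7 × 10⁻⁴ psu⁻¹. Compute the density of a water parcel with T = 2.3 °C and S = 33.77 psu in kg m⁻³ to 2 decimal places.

T − T₀ = -0.5 K, S − S₀ = +1.61 psu.
Bracket = 1 − α·(-0.5) + β·(+1.61) = 1 + (1.3147 × 10⁻³) = 1.0013147.
ρ = 1027 × 1.0013147 = 1028.35 kg m⁻³.

1028.35 kg m⁻³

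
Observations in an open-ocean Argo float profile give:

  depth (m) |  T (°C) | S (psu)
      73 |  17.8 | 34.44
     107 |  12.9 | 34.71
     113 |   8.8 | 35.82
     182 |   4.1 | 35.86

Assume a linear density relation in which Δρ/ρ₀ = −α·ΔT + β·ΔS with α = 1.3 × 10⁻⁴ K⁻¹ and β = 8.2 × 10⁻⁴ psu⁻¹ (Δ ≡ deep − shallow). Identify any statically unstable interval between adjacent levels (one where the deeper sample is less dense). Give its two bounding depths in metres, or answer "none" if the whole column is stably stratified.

none

Evaluate Δρ/ρ₀ = −αΔT + βΔS across each adjacent pair:
  73–107 m: −αΔT+βΔS = −(1.3 × 10⁻⁴)(-4.9)+(8.2 × 10⁻⁴)(+0.27) = 8.6 × 10⁻⁴ → stable
  107–113 m: −αΔT+βΔS = −(1.3 × 10⁻⁴)(-4.1)+(8.2 × 10⁻⁴)(+1.11) = 1.4 × 10⁻³ → stable
  113–182 m: −αΔT+βΔS = −(1.3 × 10⁻⁴)(-4.7)+(8.2 × 10⁻⁴)(+0.04) = 6.4 × 10⁻⁴ → stable
Every interval has Δρ > 0: the column is stably stratified throughout.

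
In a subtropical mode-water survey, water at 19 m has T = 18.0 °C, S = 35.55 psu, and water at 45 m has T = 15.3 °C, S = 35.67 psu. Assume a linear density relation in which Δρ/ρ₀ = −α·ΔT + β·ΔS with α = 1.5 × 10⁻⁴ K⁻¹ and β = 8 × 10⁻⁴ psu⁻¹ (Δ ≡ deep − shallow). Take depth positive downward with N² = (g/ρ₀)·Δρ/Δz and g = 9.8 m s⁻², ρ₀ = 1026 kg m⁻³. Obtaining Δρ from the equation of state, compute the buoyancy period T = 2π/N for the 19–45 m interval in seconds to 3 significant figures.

457 s

ΔT = -2.7 K, ΔS = +0.12 psu (deep − shallow).
Δρ/ρ₀ = −αΔT + βΔS = 4.05 × 10⁻⁴ + 9.60 × 10⁻⁵ = 5.01 × 10⁻⁴, so Δρ ≈ 0.5140 kg m⁻³.
N² = (g/ρ₀)·Δρ/Δz = g·(Δρ/ρ₀)/Δz = 9.8 × 5.01 × 10⁻⁴ / 26 = 1.8884 × 10⁻⁴ s⁻².
N = √(1.8884 × 10⁻⁴) = 0.013742 rad s⁻¹ → T = 2π/N = 457.22 s ≈ 457 s.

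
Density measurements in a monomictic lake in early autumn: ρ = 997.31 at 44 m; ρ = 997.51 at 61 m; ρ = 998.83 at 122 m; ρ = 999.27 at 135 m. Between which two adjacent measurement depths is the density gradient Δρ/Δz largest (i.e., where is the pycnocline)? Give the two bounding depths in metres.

122–135 m

Compute the density gradient over each adjacent pair:
  44–61 m: Δρ/Δz = 0.20/17 = 0.012 kg m⁻⁴
  61–122 m: Δρ/Δz = 1.32/61 = 0.022 kg m⁻⁴
  122–135 m: Δρ/Δz = 0.44/13 = 0.034 kg m⁻⁴
The largest gradient is in the 122–135 m interval — the pycnocline.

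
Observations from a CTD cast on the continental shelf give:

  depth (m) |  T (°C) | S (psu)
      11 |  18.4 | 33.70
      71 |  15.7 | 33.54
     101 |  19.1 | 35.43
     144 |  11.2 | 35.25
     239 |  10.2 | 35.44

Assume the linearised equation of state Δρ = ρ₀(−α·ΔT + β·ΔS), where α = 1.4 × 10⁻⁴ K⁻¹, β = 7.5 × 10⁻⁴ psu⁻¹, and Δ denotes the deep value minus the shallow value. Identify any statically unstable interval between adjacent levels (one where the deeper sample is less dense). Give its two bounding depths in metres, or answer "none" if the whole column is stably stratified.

Evaluate Δρ/ρ₀ = −αΔT + βΔS across each adjacent pair:
  11–71 m: −αΔT+βΔS = −(1.4 × 10⁻⁴)(-2.7)+(7.5 × 10⁻⁴)(-0.16) = 2.6 × 10⁻⁴ → stable
  71–101 m: −αΔT+βΔS = −(1.4 × 10⁻⁴)(+3.4)+(7.5 × 10⁻⁴)(+1.89) = 9.4 × 10⁻⁴ → stable
  101–144 m: −αΔT+βΔS = −(1.4 × 10⁻⁴)(-7.9)+(7.5 × 10⁻⁴)(-0.18) = 9.7 × 10⁻⁴ → stable
  144–239 m: −αΔT+βΔS = −(1.4 × 10⁻⁴)(-1.0)+(7.5 × 10⁻⁴)(+0.19) = 2.8 × 10⁻⁴ → stable
Every interval has Δρ > 0: the column is stably stratified throughout.

none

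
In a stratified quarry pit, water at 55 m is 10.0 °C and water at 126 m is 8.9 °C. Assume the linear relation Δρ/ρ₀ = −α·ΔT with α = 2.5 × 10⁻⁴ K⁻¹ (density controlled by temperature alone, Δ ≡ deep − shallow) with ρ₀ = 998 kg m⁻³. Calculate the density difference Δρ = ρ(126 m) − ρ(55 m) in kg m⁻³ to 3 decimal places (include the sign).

ΔT = -1.1 K, Δρ/ρ₀ = −αΔT = 2.75 × 10⁻⁴.
Δρ = 998 × (2.75 × 10⁻⁴) = +0.274 kg m⁻³.
Positive Δρ: denser below, stable.

+0.274 kg m⁻³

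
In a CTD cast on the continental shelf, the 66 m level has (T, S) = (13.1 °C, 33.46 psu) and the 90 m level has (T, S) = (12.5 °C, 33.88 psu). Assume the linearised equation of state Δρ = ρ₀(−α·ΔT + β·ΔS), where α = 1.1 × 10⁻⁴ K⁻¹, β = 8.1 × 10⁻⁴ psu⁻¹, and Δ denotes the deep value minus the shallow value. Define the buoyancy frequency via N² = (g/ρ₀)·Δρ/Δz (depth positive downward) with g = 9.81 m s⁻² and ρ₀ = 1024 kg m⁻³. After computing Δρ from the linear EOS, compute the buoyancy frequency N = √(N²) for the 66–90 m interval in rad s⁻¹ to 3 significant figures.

ΔT = -0.6 K, ΔS = +0.42 psu (deep − shallow).
Δρ/ρ₀ = −αΔT + βΔS = 6.60 × 10⁻⁵ + 3.402 × 10⁻⁴ = 4.062 × 10⁻⁴, so Δρ ≈ 0.4159 kg m⁻³.
N² = (g/ρ₀)·Δρ/Δz = g·(Δρ/ρ₀)/Δz = 9.81 × 4.062 × 10⁻⁴ / 24 = 1.6603 × 10⁻⁴ s⁻².
N = √(1.6603 × 10⁻⁴) = 0.012885 rad s⁻¹ ≈ 0.0129 rad s⁻¹.

0.0129 rad s⁻¹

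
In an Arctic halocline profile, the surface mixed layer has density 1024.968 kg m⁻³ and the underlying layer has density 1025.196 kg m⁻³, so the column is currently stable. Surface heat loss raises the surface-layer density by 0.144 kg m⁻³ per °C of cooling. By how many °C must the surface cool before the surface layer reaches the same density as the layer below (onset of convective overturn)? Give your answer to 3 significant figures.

1.58 °C

Density deficit of the surface layer: 1025.196 − 1024.968 = 0.228 kg m⁻³.
Required change = 0.228 / 0.144 = 1.58 °C.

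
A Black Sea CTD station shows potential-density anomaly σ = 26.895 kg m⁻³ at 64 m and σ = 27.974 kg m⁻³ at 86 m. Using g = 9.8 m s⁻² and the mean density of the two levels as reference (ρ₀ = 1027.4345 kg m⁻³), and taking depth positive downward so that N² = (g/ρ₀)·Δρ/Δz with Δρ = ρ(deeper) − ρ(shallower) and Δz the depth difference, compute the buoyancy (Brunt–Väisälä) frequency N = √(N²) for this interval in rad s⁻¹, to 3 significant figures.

Δρ = 1027.974 − 1026.895 = 1.079 kg m⁻³ over Δz = 86 − 64 = 22 m.
N² = (9.8/1027.4345) × (1.079/22) = 4.6781 × 10⁻⁴ s⁻².
N = √(4.6781 × 10⁻⁴) = 0.021629 rad s⁻¹ ≈ 0.0216 rad s⁻¹.
N² > 0, so the interval is statically stable.

0.0216 rad s⁻¹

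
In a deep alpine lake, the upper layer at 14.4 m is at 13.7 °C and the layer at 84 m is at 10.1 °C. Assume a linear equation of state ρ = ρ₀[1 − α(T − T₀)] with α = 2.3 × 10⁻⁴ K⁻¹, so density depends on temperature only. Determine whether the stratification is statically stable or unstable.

stable

ΔT = 10.1 − 13.7 = -3.6 K, so Δρ/ρ₀ = −αΔT = 8.28 × 10⁻⁴.
Δρ/ρ₀ > 0, so Δρ > 0: deeper water is denser → statically stable.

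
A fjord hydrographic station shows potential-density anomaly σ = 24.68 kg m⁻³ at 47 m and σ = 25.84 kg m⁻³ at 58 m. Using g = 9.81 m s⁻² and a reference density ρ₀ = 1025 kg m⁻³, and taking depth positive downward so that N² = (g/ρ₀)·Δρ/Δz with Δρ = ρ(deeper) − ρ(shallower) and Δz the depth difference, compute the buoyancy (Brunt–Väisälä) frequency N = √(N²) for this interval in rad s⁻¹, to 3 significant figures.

0.0318 rad s⁻¹

Δρ = 1025.84 − 1024.68 = 1.16 kg m⁻³ over Δz = 58 − 47 = 11 m.
N² = (9.81/1025) × (1.16/11) = 1.0093 × 10⁻³ s⁻².
N = √(1.0093 × 10⁻³) = 0.031769 rad s⁻¹ ≈ 0.0318 rad s⁻¹.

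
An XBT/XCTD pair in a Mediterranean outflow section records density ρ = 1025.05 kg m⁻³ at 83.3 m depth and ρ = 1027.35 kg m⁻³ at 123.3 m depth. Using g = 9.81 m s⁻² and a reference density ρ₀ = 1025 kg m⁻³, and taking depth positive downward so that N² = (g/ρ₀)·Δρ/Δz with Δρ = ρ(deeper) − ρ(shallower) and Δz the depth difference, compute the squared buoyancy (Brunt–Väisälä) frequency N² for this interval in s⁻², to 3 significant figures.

Δρ = 1027.35 − 1025.05 = 2.30 kg m⁻³ over Δz = 123.3 − 83.3 = 40 m.
N² = (9.81/1025) × (2.30/40) = 5.5032 × 10⁻⁴ s⁻² ≈ 5.50 × 10⁻⁴ s⁻².

5.50 × 10⁻⁴ s⁻²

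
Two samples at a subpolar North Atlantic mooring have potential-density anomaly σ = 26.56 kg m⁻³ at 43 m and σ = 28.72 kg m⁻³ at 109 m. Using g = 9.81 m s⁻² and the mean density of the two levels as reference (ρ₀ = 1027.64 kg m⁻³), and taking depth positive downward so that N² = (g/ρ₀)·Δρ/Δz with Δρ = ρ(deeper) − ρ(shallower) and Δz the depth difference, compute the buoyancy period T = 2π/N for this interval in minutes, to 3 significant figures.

5.92 min

Δρ = 1028.72 − 1026.56 = 2.16 kg m⁻³ over Δz = 109 − 43 = 66 m.
N² = (9.81/1027.64) × (2.16/66) = 3.1242 × 10⁻⁴ s⁻².
N = √(3.1242 × 10⁻⁴) = 0.017675 rad s⁻¹, so T = 2π/N = 355.48 s = 5.9247 min ≈ 5.92 min.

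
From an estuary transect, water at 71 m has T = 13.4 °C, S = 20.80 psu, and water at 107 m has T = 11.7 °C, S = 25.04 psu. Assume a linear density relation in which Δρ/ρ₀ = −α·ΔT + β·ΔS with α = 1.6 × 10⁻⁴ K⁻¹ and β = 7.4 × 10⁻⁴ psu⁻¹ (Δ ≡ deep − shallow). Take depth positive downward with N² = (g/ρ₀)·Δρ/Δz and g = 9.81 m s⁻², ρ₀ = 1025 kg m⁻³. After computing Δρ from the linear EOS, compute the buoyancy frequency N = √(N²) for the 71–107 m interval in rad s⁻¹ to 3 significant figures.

0.0305 rad s⁻¹

ΔT = -1.7 K, ΔS = +4.24 psu (deep − shallow).
Δρ/ρ₀ = −αΔT + βΔS = 2.72 × 10⁻⁴ + 3.1376 × 10⁻³ = 3.4096 × 10⁻³, so Δρ ≈ 3.495 kg m⁻³.
N² = (g/ρ₀)·Δρ/Δz = g·(Δρ/ρ₀)/Δz = 9.81 × 3.4096 × 10⁻³ / 36 = 9.2912 × 10⁻⁴ s⁻².
N = √(9.2912 × 10⁻⁴) = 0.030481 rad s⁻¹ ≈ 0.0305 rad s⁻¹.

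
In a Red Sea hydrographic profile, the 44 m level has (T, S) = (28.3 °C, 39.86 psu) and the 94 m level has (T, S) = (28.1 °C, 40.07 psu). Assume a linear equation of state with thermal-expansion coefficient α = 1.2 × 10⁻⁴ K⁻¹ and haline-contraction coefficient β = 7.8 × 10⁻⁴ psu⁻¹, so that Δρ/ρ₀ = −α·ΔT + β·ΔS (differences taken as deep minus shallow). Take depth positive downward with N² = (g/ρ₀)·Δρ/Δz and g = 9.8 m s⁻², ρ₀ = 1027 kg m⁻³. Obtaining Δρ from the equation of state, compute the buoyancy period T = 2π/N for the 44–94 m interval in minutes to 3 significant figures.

ΔT = -0.2 K, ΔS = +0.21 psu (deep − shallow).
Δρ/ρ₀ = −αΔT + βΔS = 2.40 × 10⁻⁵ + 1.638 × 10⁻⁴ = 1.878 × 10⁻⁴, so Δρ ≈ 0.1929 kg m⁻³.
N² = (g/ρ₀)·Δρ/Δz = g·(Δρ/ρ₀)/Δz = 9.8 × 1.878 × 10⁻⁴ / 50 = 3.6809 × 10⁻⁵ s⁻².
N = √(3.6809 × 10⁻⁵) = 6.0670 × 10⁻³ rad s⁻¹ → T = 2π/N = 1.0356 × 10³ s = 17.260 min ≈ 17.3 min.

17.3 min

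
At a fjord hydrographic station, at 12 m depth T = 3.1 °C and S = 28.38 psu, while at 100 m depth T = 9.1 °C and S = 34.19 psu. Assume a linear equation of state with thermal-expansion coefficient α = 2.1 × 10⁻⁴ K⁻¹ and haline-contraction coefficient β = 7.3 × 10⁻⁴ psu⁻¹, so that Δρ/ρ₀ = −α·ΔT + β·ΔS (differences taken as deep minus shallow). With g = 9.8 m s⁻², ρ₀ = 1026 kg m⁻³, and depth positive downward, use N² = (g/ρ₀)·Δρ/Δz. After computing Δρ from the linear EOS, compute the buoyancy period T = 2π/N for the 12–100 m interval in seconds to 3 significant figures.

ΔT = +6.0 K, ΔS = +5.81 psu (deep − shallow).
Δρ/ρ₀ = −αΔT + βΔS = -1.26 × 10⁻³ + 4.2413 × 10⁻³ = 2.9813 × 10⁻³, so Δρ ≈ 3.059 kg m⁻³.
N² = (g/ρ₀)·Δρ/Δz = g·(Δρ/ρ₀)/Δz = 9.8 × 2.9813 × 10⁻³ / 88 = 3.3201 × 10⁻⁴ s⁻².
N = √(3.3201 × 10⁻⁴) = 0.018221 rad s⁻¹ → T = 2π/N = 344.83 s ≈ 345 s.

345 s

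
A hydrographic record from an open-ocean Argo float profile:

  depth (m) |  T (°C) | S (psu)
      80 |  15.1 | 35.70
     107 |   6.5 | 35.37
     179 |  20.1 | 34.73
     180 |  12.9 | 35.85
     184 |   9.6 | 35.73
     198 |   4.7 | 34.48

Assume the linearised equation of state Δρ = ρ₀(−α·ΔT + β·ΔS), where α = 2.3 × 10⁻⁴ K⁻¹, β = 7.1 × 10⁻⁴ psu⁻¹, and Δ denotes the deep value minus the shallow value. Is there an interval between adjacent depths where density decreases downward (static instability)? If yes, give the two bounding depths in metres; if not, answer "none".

Evaluate Δρ/ρ₀ = −αΔT + βΔS across each adjacent pair:
  80–107 m: −αΔT+βΔS = −(2.3 × 10⁻⁴)(-8.6)+(7.1 × 10⁻⁴)(-0.33) = 1.7 × 10⁻³ → stable
  107–179 m: −αΔT+βΔS = −(2.3 × 10⁻⁴)(+13.6)+(7.1 × 10⁻⁴)(-0.64) = -3.6 × 10⁻³ → UNSTABLE
  179–180 m: −αΔT+βΔS = −(2.3 × 10⁻⁴)(-7.2)+(7.1 × 10⁻⁴)(+1.12) = 2.5 × 10⁻³ → stable
  180–184 m: −αΔT+βΔS = −(2.3 × 10⁻⁴)(-3.3)+(7.1 × 10⁻⁴)(-0.12) = 6.7 × 10⁻⁴ → stable
  184–198 m: −αΔT+βΔS = −(2.3 × 10⁻⁴)(-4.9)+(7.1 × 10⁻⁴)(-1.25) = 2.4 × 10⁻⁴ → stable
The 107–179 m interval has Δρ < 0: lighter water underlies denser water.

107–179 m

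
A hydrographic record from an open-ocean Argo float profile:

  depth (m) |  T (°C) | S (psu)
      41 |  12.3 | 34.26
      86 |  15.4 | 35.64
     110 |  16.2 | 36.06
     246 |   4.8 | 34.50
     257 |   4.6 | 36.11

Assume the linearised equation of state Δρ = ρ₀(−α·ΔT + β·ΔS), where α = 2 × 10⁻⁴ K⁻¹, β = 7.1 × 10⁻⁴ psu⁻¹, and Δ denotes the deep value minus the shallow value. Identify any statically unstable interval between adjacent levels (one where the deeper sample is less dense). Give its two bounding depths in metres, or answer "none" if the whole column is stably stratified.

Evaluate Δρ/ρ₀ = −αΔT + βΔS across each adjacent pair:
  41–86 m: −αΔT+βΔS = −(2 × 10⁻⁴)(+3.1)+(7.1 × 10⁻⁴)(+1.38) = 3.6 × 10⁻⁴ → stable
  86–110 m: −αΔT+βΔS = −(2 × 10⁻⁴)(+0.8)+(7.1 × 10⁻⁴)(+0.42) = 1.4 × 10⁻⁴ → stable
  110–246 m: −αΔT+βΔS = −(2 × 10⁻⁴)(-11.4)+(7.1 × 10⁻⁴)(-1.56) = 1.2 × 10⁻³ → stable
  246–257 m: −αΔT+βΔS = −(2 × 10⁻⁴)(-0.2)+(7.1 × 10⁻⁴)(+1.61) = 1.2 × 10⁻³ → stable
Every interval has Δρ > 0: the column is stably stratified throughout.

none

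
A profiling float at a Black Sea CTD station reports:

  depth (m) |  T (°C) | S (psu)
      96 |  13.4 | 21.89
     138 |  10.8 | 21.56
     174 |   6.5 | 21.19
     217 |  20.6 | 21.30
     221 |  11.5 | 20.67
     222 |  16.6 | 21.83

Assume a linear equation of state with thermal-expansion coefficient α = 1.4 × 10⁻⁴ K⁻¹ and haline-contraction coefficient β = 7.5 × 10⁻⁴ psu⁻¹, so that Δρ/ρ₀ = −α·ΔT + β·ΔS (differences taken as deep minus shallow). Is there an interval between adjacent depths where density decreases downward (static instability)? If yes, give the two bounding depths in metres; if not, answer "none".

Evaluate Δρ/ρ₀ = −αΔT + βΔS across each adjacent pair:
  96–138 m: −αΔT+βΔS = −(1.4 × 10⁻⁴)(-2.6)+(7.5 × 10⁻⁴)(-0.33) = 1.2 × 10⁻⁴ → stable
  138–174 m: −αΔT+βΔS = −(1.4 × 10⁻⁴)(-4.3)+(7.5 × 10⁻⁴)(-0.37) = 3.2 × 10⁻⁴ → stable
  174–217 m: −αΔT+βΔS = −(1.4 × 10⁻⁴)(+14.1)+(7.5 × 10⁻⁴)(+0.11) = -1.9 × 10⁻³ → UNSTABLE
  217–221 m: −αΔT+βΔS = −(1.4 × 10⁻⁴)(-9.1)+(7.5 × 10⁻⁴)(-0.63) = 8.0 × 10⁻⁴ → stable
  221–222 m: −αΔT+βΔS = −(1.4 × 10⁻⁴)(+5.1)+(7.5 × 10⁻⁴)(+1.16) = 1.6 × 10⁻⁴ → stable
The 174–217 m interval has Δρ < 0: lighter water underlies denser water.

174–217 m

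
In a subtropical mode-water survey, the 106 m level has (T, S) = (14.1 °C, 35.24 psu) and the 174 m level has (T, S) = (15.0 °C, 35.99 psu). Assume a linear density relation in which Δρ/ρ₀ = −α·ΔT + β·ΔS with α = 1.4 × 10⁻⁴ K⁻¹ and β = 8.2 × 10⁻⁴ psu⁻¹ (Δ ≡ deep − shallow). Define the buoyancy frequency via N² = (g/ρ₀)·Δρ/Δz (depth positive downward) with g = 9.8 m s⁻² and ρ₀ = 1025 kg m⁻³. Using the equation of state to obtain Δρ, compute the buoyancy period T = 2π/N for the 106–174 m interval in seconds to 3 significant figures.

ΔT = +0.9 K, ΔS = +0.75 psu (deep − shallow).
Δρ/ρ₀ = −αΔT + βΔS = -1.26 × 10⁻⁴ + 6.15 × 10⁻⁴ = 4.89 × 10⁻⁴, so Δρ ≈ 0.5012 kg m⁻³.
N² = (g/ρ₀)·Δρ/Δz = g·(Δρ/ρ₀)/Δz = 9.8 × 4.89 × 10⁻⁴ / 68 = 7.0474 × 10⁻⁵ s⁻².
N = √(7.0474 × 10⁻⁵) = 8.3949 × 10⁻³ rad s⁻¹ → T = 2π/N = 748.45 s ≈ 748 s.

748 s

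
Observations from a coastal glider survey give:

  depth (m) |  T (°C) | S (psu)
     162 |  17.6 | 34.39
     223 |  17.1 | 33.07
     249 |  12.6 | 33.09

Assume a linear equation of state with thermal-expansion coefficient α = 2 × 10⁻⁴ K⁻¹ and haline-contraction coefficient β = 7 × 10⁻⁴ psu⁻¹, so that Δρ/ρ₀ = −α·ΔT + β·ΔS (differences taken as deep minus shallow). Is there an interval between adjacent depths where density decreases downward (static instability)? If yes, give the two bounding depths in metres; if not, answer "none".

162–223 m

Evaluate Δρ/ρ₀ = −αΔT + βΔS across each adjacent pair:
  162–223 m: −αΔT+βΔS = −(2 × 10⁻⁴)(-0.5)+(7 × 10⁻⁴)(-1.32) = -8.2 × 10⁻⁴ → UNSTABLE
  223–249 m: −αΔT+βΔS = −(2 × 10⁻⁴)(-4.5)+(7 × 10⁻⁴)(+0.02) = 9.1 × 10⁻⁴ → stable
The 162–223 m interval has Δρ < 0: lighter water underlies denser water.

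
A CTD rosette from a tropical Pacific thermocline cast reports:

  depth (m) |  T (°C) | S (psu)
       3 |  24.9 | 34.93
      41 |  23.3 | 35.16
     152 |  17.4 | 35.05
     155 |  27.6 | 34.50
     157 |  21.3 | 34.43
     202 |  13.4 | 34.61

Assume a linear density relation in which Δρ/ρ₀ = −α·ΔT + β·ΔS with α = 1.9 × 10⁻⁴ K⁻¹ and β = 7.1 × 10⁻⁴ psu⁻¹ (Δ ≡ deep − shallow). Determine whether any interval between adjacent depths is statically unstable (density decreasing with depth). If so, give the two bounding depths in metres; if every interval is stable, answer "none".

152–155 m

Evaluate Δρ/ρ₀ = −αΔT + βΔS across each adjacent pair:
  3–41 m: −αΔT+βΔS = −(1.9 × 10⁻⁴)(-1.6)+(7.1 × 10⁻⁴)(+0.23) = 4.7 × 10⁻⁴ → stable
  41–152 m: −αΔT+βΔS = −(1.9 × 10⁻⁴)(-5.9)+(7.1 × 10⁻⁴)(-0.11) = 1.0 × 10⁻³ → stable
  152–155 m: −αΔT+βΔS = −(1.9 × 10⁻⁴)(+10.2)+(7.1 × 10⁻⁴)(-0.55) = -2.3 × 10⁻³ → UNSTABLE
  155–157 m: −αΔT+βΔS = −(1.9 × 10⁻⁴)(-6.3)+(7.1 × 10⁻⁴)(-0.07) = 1.1 × 10⁻³ → stable
  157–202 m: −αΔT+βΔS = −(1.9 × 10⁻⁴)(-7.9)+(7.1 × 10⁻⁴)(+0.18) = 1.6 × 10⁻³ → stable
The 152–155 m interval has Δρ < 0: lighter water underlies denser water.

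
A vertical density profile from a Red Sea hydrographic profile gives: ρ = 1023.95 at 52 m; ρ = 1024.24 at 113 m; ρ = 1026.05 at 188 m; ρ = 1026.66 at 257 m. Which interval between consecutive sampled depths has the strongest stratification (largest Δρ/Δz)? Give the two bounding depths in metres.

Compute the density gradient over each adjacent pair:
  52–113 m: Δρ/Δz = 0.29/61 = 4.8 × 10⁻³ kg m⁻⁴
  113–188 m: Δρ/Δz = 1.81/75 = 0.024 kg m⁻⁴
  188–257 m: Δρ/Δz = 0.61/69 = 8.8 × 10⁻³ kg m⁻⁴
The largest gradient is in the 113–188 m interval — the pycnocline.

113–188 m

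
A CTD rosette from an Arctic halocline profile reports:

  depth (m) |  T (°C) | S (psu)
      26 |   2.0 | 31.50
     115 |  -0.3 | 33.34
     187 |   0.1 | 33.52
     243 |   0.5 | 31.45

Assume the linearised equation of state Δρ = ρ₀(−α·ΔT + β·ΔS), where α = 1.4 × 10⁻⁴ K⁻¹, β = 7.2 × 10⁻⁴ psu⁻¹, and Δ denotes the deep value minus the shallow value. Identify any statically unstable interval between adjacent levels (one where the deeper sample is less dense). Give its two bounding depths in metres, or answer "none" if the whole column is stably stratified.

187–243 m

Evaluate Δρ/ρ₀ = −αΔT + βΔS across each adjacent pair:
  26–115 m: −αΔT+βΔS = −(1.4 × 10⁻⁴)(-2.3)+(7.2 × 10⁻⁴)(+1.84) = 1.6 × 10⁻³ → stable
  115–187 m: −αΔT+βΔS = −(1.4 × 10⁻⁴)(+0.4)+(7.2 × 10⁻⁴)(+0.18) = 7.4 × 10⁻⁵ → stable
  187–243 m: −αΔT+βΔS = −(1.4 × 10⁻⁴)(+0.4)+(7.2 × 10⁻⁴)(-2.07) = -1.5 × 10⁻³ → UNSTABLE
The 187–243 m interval has Δρ < 0: lighter water underlies denser water.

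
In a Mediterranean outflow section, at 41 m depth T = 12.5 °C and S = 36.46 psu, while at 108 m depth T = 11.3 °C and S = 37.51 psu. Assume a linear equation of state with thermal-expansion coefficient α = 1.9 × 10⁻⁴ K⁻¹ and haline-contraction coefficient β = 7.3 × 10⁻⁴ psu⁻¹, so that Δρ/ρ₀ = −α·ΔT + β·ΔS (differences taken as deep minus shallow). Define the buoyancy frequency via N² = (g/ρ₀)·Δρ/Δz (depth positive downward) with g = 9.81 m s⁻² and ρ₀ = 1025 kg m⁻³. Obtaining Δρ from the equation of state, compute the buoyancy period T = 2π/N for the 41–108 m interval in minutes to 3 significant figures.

8.68 min

ΔT = -1.2 K, ΔS = +1.05 psu (deep − shallow).
Δρ/ρ₀ = −αΔT + βΔS = 2.28 × 10⁻⁴ + 7.665 × 10⁻⁴ = 9.945 × 10⁻⁴, so Δρ ≈ 1.019 kg m⁻³.
N² = (g/ρ₀)·Δρ/Δz = g·(Δρ/ρ₀)/Δz = 9.81 × 9.945 × 10⁻⁴ / 67 = 1.4561 × 10⁻⁴ s⁻².
N = √(1.4561 × 10⁻⁴) = 0.012067 rad s⁻¹ → T = 2π/N = 520.69 s = 8.6782 min ≈ 8.68 min.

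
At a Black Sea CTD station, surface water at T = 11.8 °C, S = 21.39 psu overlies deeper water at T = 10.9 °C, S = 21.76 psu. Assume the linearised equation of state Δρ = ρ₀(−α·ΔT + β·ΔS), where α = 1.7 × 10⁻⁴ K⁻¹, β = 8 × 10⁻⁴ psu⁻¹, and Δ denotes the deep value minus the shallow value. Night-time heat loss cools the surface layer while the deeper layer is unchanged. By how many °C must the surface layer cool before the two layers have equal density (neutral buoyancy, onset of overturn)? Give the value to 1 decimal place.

Neutral buoyancy requires Δρ = 0, i.e. −α(T_deep − T_surf′) + β(S_deep − S_surf) = 0.
T_surf′ = T_deep − (β/α)·ΔS = 10.9 − (8 × 10⁻⁴/1.7 × 10⁻⁴)·(+0.37) = 9.159 °C.
Cooling required: 11.8 − (9.159) = 2.641 °C.

2.6 °C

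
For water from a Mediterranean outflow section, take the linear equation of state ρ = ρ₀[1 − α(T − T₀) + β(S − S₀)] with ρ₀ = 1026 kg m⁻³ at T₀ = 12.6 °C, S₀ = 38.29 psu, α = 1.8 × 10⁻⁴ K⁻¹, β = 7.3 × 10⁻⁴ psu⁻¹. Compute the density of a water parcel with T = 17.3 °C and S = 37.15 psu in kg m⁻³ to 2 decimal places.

1024.28 kg m⁻³

T − T₀ = +4.7 K, S − S₀ = -1.14 psu.
Bracket = 1 − α·(+4.7) + β·(-1.14) = 1 + (-1.6782 × 10⁻³) = 0.9983218.
ρ = 1026 × 0.9983218 = 1024.28 kg m⁻³.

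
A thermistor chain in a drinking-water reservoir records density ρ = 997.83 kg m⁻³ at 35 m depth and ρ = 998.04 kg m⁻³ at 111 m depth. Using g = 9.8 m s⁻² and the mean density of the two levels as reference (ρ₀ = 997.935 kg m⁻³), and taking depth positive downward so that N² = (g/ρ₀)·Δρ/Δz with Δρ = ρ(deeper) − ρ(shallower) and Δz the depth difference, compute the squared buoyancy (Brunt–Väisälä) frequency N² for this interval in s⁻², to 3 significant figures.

Δρ = 998.04 − 997.83 = 0.21 kg m⁻³ over Δz = 111 − 35 = 76 m.
N² = (9.8/997.935) × (0.21/76) = 2.7135 × 10⁻⁵ s⁻² ≈ 2.71 × 10⁻⁵ s⁻².

2.71 × 10⁻⁵ s⁻²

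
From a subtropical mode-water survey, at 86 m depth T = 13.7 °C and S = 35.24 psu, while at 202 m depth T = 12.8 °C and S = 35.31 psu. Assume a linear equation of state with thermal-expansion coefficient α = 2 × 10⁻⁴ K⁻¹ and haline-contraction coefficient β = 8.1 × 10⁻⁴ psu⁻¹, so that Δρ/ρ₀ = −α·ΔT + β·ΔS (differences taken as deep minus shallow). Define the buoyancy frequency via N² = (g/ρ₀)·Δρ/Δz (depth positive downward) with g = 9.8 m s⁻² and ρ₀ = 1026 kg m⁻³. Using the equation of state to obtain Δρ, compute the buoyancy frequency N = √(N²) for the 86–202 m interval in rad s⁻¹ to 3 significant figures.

ΔT = -0.9 K, ΔS = +0.07 psu (deep − shallow).
Δρ/ρ₀ = −αΔT + βΔS = 1.80 × 10⁻⁴ + 5.67 × 10⁻⁵ = 2.367 × 10⁻⁴, so Δρ ≈ 0.2429 kg m⁻³.
N² = (g/ρ₀)·Δρ/Δz = g·(Δρ/ρ₀)/Δz = 9.8 × 2.367 × 10⁻⁴ / 116 = 1.9997 × 10⁻⁵ s⁻².
N = √(1.9997 × 10⁻⁵) = 4.4718 × 10⁻³ rad s⁻¹ ≈ 4.47 × 10⁻³ rad s⁻¹.

4.47 × 10⁻³ rad s⁻¹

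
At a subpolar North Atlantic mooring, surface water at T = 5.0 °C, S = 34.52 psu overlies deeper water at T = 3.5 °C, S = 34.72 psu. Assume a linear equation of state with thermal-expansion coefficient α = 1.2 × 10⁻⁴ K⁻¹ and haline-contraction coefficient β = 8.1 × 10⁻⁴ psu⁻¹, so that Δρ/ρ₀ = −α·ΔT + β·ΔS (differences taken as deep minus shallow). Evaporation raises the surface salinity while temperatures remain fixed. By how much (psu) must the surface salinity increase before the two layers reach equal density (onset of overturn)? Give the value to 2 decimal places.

0.42 psu

Neutral buoyancy requires −α(T_deep − T_surf) + β(S_deep − S_surf′) = 0.
S_surf′ = S_deep − (α/β)·ΔT = 34.72 − (1.2 × 10⁻⁴/8.1 × 10⁻⁴)·(-1.5) = 34.9422 psu.
Increase required: 34.9422 − 34.52 = 0.4222 psu.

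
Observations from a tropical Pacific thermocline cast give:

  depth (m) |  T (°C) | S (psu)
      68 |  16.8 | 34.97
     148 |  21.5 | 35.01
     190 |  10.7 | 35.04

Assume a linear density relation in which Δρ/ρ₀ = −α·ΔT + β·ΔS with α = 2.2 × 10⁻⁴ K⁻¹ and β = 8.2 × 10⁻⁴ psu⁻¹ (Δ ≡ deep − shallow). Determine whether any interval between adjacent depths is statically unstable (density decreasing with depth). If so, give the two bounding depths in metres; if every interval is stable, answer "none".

68–148 m

Evaluate Δρ/ρ₀ = −αΔT + βΔS across each adjacent pair:
  68–148 m: −αΔT+βΔS = −(2.2 × 10⁻⁴)(+4.7)+(8.2 × 10⁻⁴)(+0.04) = -1.0 × 10⁻³ → UNSTABLE
  148–190 m: −αΔT+βΔS = −(2.2 × 10⁻⁴)(-10.8)+(8.2 × 10⁻⁴)(+0.03) = 2.4 × 10⁻³ → stable
The 68–148 m interval has Δρ < 0: lighter water underlies denser water.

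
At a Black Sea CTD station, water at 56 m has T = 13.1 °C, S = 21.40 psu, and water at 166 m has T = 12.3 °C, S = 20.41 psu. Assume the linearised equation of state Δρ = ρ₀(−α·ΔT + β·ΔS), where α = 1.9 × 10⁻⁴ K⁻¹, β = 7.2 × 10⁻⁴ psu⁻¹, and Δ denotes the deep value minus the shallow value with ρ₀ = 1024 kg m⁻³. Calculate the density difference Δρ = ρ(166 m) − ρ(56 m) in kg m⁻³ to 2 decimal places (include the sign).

-0.57 kg m⁻³

ΔT = -0.8 K, ΔS = -0.99 psu (deep − shallow).
Δρ/ρ₀ = −(1.9 × 10⁻⁴)(-0.8) + (7.2 × 10⁻⁴)(-0.99) = -5.608 × 10⁻⁴.
Δρ = 1024 × (-5.608 × 10⁻⁴) = -0.57 kg m⁻³.
Negative Δρ: lighter below, statically unstable.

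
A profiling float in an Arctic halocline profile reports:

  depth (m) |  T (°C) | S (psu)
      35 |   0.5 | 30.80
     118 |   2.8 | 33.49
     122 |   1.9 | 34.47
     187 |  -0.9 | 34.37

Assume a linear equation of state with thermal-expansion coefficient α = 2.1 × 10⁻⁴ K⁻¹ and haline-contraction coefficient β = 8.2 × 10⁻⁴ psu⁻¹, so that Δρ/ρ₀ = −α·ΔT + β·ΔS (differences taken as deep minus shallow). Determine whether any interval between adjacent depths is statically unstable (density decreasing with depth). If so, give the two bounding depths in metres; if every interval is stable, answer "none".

none

Evaluate Δρ/ρ₀ = −αΔT + βΔS across each adjacent pair:
  35–118 m: −αΔT+βΔS = −(2.1 × 10⁻⁴)(+2.3)+(8.2 × 10⁻⁴)(+2.69) = 1.7 × 10⁻³ → stable
  118–122 m: −αΔT+βΔS = −(2.1 × 10⁻⁴)(-0.9)+(8.2 × 10⁻⁴)(+0.98) = 9.9 × 10⁻⁴ → stable
  122–187 m: −αΔT+βΔS = −(2.1 × 10⁻⁴)(-2.8)+(8.2 × 10⁻⁴)(-0.10) = 5.1 × 10⁻⁴ → stable
Every interval has Δρ > 0: the column is stably stratified throughout.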